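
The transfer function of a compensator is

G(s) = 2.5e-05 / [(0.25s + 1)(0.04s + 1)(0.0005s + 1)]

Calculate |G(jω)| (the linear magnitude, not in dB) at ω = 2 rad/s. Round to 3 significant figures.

2.23e-05

At ω = 2 rad/s:
pole (1 + j2·0.25) = 1 + j0.5 → |·| ≈ 1.118, ∠ ≈ 26.57°
pole (1 + j2·0.04) = 1 + j0.08 → |·| ≈ 1.0032, ∠ ≈ 4.57°
pole (1 + j2·0.0005) = 1 + j0.001 → |·| ≈ 1, ∠ ≈ 0.06°
|G| = 2.5e-05 · 1 / (1.118 · 1.0032 · 1) ≈ 2.229e-05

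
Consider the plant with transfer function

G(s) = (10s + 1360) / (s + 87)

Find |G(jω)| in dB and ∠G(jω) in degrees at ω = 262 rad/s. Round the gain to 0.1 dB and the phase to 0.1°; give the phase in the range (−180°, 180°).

Substitute s = j262:
Numerator: 10(j262) + 1360 = 1360 + j2620
Denominator: (j262) + 87 = 87 + j262
|N| = √(1360² + 2620²) ≈ 2951.9, ∠N ≈ 62.57°
|D| = √(87² + 262²) ≈ 276.07, ∠D ≈ 71.63°
|G| = 2951.9 / 276.07 ≈ 10.693
Gain = 20 log₁₀(10.693) ≈ 20.58 dB
∠G = 62.57° − 71.63° = -9.06°

20.6 dB, -9.1°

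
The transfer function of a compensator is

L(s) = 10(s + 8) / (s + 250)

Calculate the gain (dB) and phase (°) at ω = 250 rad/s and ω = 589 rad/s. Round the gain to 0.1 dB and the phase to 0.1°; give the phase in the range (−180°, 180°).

At s = jω = j250:
zero (s+8): 8 + j250 → |·| = √(8²+250²) = √62564 ≈ 250.13, ∠ = arctan(250/8) ≈ 88.17°
pole (s+250): 250 + j250 → |·| = √(250²+250²) = √125000 ≈ 353.55, ∠ = arctan(250/250) ≈ 45.00°
|L| = 10 · 250.13 / 353.55 ≈ 7.0748
Gain = 20 log₁₀(7.0748) ≈ 16.99 dB
∠L = 88.17° − 45.00° = 43.17°

At s = jω = j589:
zero (s+8): 8 + j589 → |·| = √(8²+589²) = √346985 ≈ 589.05, ∠ = arctan(589/8) ≈ 89.22°
pole (s+250): 250 + j589 → |·| = √(250²+589²) = √409421 ≈ 639.86, ∠ = arctan(589/250) ≈ 67.00°
|L| = 10 · 589.05 / 639.86 ≈ 9.2059
Gain = 20 log₁₀(9.2059) ≈ 19.28 dB
∠L = 89.22° − 67.00° = 22.22°

ω = 250: 17.0 dB, 43.2°; ω = 589: 19.3 dB, 22.2°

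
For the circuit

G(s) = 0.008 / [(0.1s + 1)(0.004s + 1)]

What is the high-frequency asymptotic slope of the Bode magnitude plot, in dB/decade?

Each pole contributes −20 dB/decade at high frequency; each zero contributes +20 dB/decade.
Net: 0 zero(s) − 2 pole(s) → -40 dB/decade.

-40 dB/decade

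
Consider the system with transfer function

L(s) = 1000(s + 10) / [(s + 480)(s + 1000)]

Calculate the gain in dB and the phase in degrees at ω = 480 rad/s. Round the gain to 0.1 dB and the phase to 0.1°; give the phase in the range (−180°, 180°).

At s = jω = j480:
zero (s+10): 10 + j480 → |·| = √(10²+480²) = √230500 ≈ 480.1, ∠ = arctan(480/10) ≈ 88.81°
pole (s+480): 480 + j480 → |·| = √(480²+480²) = √460800 ≈ 678.82, ∠ = arctan(480/480) ≈ 45.00°
pole (s+1000): 1000 + j480 → |·| = √(1000²+480²) = √1230400 ≈ 1109.2, ∠ = arctan(480/1000) ≈ 25.64°
|L| = 1000 · 480.1 / 7.5295e+05 ≈ 0.63763
Gain = 20 log₁₀(0.63763) ≈ -3.91 dB
∠L = 88.81° − 70.64° = 18.17°

-3.9 dB, 18.2°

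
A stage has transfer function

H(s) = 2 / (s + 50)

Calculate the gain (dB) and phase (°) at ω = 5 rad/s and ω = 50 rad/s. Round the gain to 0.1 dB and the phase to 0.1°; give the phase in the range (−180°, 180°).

At s = jω = j5:
pole (s+50): 50 + j5 → |·| = √(50²+5²) = √2525 ≈ 50.249, ∠ = arctan(5/50) ≈ 5.71°
|H| = 2 / 50.249 ≈ 0.039802
Gain = 20 log₁₀(0.039802) ≈ -28.00 dB
∠H = 0.00° − 5.71° = -5.71°

At s = jω = j50:
pole (s+50): 50 + j50 → |·| = √(50²+50²) = √5000 ≈ 70.711, ∠ = arctan(50/50) ≈ 45.00°
|H| = 2 / 70.711 ≈ 0.028284
Gain = 20 log₁₀(0.028284) ≈ -30.97 dB
∠H = 0.00° − 45.00° = -45.00°

ω = 5: -28.0 dB, -5.7°; ω = 50: -31.0 dB, -45.0°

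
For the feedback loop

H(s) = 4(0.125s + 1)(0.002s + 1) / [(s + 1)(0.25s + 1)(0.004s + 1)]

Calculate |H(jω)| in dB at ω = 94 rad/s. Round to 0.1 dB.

-33.8 dB

At ω = 94 rad/s:
zero (1 + j94·0.125) = 1 + j11.75 → |·| ≈ 11.792, ∠ ≈ 85.14°
zero (1 + j94·0.002) = 1 + j0.188 → |·| ≈ 1.0175, ∠ ≈ 10.65°
pole (1 + j94·1) = 1 + j94 → |·| ≈ 94.005, ∠ ≈ 89.39°
pole (1 + j94·0.25) = 1 + j23.5 → |·| ≈ 23.521, ∠ ≈ 87.56°
pole (1 + j94·0.004) = 1 + j0.376 → |·| ≈ 1.0684, ∠ ≈ 20.61°
|H| = 4 · 11.792 · 1.0175 / (94.005 · 23.521 · 1.0684) ≈ 0.020316
Gain = 20 log₁₀(0.020316) ≈ -33.84 dB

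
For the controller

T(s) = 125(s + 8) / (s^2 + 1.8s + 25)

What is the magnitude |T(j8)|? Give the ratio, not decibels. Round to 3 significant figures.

At s = jω = j8:
zero (s+8): 8 + j8 → |·| = √(8²+8²) = √128 ≈ 11.314, ∠ = arctan(8/8) ≈ 45.00°
quadratic: (j8)² + 1.8·j8 + 25 = -39 + j14.4 → |·| ≈ 41.574, ∠ ≈ 159.73°
|T| = 125 · 11.314 / 41.574 ≈ 34.018

34.0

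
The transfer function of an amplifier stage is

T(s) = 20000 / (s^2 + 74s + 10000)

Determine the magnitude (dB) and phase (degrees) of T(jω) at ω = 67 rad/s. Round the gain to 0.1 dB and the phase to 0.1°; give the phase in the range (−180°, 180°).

8.6 dB, -42.0°

At s = jω = j67:
quadratic: (j67)² + 74·j67 + 10000 = 5511 + j4958 → |·| ≈ 7413, ∠ ≈ 41.98°
|T| = 20000 / 7413 ≈ 2.698
Gain = 20 log₁₀(2.698) ≈ 8.62 dB
∠T = 0.00° − 41.98° = -41.98°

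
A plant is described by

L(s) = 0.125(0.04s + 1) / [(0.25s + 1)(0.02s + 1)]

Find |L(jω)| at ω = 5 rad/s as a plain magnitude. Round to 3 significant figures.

0.0792

At ω = 5 rad/s:
zero (1 + j5·0.04) = 1 + j0.2 → |·| ≈ 1.0198, ∠ ≈ 11.31°
pole (1 + j5·0.25) = 1 + j1.25 → |·| ≈ 1.6008, ∠ ≈ 51.34°
pole (1 + j5·0.02) = 1 + j0.1 → |·| ≈ 1.005, ∠ ≈ 5.71°
|L| = 0.125 · 1.0198 / (1.6008 · 1.005) ≈ 0.079236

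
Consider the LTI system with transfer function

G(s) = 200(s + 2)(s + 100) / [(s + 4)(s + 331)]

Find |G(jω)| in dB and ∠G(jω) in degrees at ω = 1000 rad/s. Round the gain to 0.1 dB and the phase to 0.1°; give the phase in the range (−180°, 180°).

At s = jω = j1000:
zero (s+2): 2 + j1000 → |·| = √(2²+1000²) = √1000004 ≈ 1000, ∠ = arctan(1000/2) ≈ 89.89°
zero (s+100): 100 + j1000 → |·| = √(100²+1000²) = √1010000 ≈ 1005, ∠ = arctan(1000/100) ≈ 84.29°
pole (s+4): 4 + j1000 → |·| = √(4²+1000²) = √1000016 ≈ 1000, ∠ = arctan(1000/4) ≈ 89.77°
pole (s+331): 331 + j1000 → |·| = √(331²+1000²) = √1109561 ≈ 1053.4, ∠ = arctan(1000/331) ≈ 71.69°
|G| = 200 · 1.005e+06 / 1.0534e+06 ≈ 190.81
Gain = 20 log₁₀(190.81) ≈ 45.61 dB
∠G = 174.18° − 161.46° = 12.72°

45.6 dB, 12.7°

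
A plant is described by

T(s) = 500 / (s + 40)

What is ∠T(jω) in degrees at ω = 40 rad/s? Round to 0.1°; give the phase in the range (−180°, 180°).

-45.0°

At s = jω = j40:
pole (s+40): 40 + j40 → |·| = √(40²+40²) = √3200 ≈ 56.569, ∠ = arctan(40/40) ≈ 45.00°
∠T = 0.00° − 45.00° = -45.00°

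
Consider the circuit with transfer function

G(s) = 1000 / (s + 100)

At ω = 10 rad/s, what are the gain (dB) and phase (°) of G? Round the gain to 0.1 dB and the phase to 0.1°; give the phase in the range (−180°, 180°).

20.0 dB, -5.7°

Substitute s = j10:
Numerator: 1000 = 1000 + j0
Denominator: (j10) + 100 = 100 + j10
|N| = √(1000² + 0²) ≈ 1000, ∠N ≈ 0.00°
|D| = √(100² + 10²) ≈ 100.5, ∠D ≈ 5.71°
|G| = 1000 / 100.5 ≈ 9.9502
Gain = 20 log₁₀(9.9502) ≈ 19.96 dB
∠G = 0.00° − 5.71° = -5.71°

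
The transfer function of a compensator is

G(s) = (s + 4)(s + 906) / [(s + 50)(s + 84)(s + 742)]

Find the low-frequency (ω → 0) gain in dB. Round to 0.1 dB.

-58.7 dB

G(0) = 1·4·906 / (50·84·742) ≈ 0.0011629
20 log₁₀(0.0011629) ≈ -58.69 dB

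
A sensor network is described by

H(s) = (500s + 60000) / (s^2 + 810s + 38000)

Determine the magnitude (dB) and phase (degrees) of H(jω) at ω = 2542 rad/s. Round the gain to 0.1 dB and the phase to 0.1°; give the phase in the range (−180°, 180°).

-14.5 dB, -74.9°

Substitute s = j2542:
Numerator: 500(j2542) + 60000 = 60000 + j1271000
Denominator: (j2542)^2 + 810(j2542) + 38000 = -6423764 + j2059020
|N| = √(60000² + 1271000²) ≈ 1.2724e+06, ∠N ≈ 87.30°
|D| = √(6423764² + 2059020²) ≈ 6.7457e+06, ∠D ≈ 162.23°
|H| = 1.2724e+06 / 6.7457e+06 ≈ 0.18862
Gain = 20 log₁₀(0.18862) ≈ -14.49 dB
∠H = 87.30° − 162.23° = -74.93°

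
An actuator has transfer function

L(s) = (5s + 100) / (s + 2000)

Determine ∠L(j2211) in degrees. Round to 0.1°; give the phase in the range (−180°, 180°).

Substitute s = j2211:
Numerator: 5(j2211) + 100 = 100 + j11055
Denominator: (j2211) + 2000 = 2000 + j2211
|N| = √(100² + 11055²) ≈ 11055, ∠N ≈ 89.48°
|D| = √(2000² + 2211²) ≈ 2981.4, ∠D ≈ 47.87°
∠L = 89.48° − 47.87° = 41.61°

41.6°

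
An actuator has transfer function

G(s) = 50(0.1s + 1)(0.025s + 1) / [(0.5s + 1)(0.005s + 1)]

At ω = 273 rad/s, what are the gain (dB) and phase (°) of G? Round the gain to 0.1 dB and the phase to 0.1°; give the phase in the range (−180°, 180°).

32.2 dB, 26.2°

At ω = 273 rad/s:
zero (1 + j273·0.1) = 1 + j27.3 → |·| ≈ 27.318, ∠ ≈ 87.90°
zero (1 + j273·0.025) = 1 + j6.825 → |·| ≈ 6.8979, ∠ ≈ 81.66°
pole (1 + j273·0.5) = 1 + j136.5 → |·| ≈ 136.5, ∠ ≈ 89.58°
pole (1 + j273·0.005) = 1 + j1.365 → |·| ≈ 1.6921, ∠ ≈ 53.77°
|G| = 50 · 27.318 · 6.8979 / (136.5 · 1.6921) ≈ 40.792
Gain = 20 log₁₀(40.792) ≈ 32.21 dB
∠G = (87.90° + 81.66°) − (89.58° + 53.77°) = 26.21°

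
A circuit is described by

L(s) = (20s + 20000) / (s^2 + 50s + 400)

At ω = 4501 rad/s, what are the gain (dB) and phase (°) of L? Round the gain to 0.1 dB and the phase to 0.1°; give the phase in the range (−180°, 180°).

Substitute s = j4501:
Numerator: 20(j4501) + 20000 = 20000 + j90020
Denominator: (j4501)^2 + 50(j4501) + 400 = -20258601 + j225050
|N| = √(20000² + 90020²) ≈ 92215, ∠N ≈ 77.47°
|D| = √(20258601² + 225050²) ≈ 2.026e+07, ∠D ≈ 179.36°
|L| = 92215 / 2.026e+07 ≈ 0.0045516
Gain = 20 log₁₀(0.0045516) ≈ -46.84 dB
∠L = 77.47° − 179.36° = -101.89°

-46.8 dB, -101.9°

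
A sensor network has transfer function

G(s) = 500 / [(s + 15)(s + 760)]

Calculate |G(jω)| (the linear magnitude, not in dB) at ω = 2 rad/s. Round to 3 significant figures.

At s = jω = j2:
pole (s+15): 15 + j2 → |·| = √(15²+2²) = √229 ≈ 15.133, ∠ = arctan(2/15) ≈ 7.59°
pole (s+760): 760 + j2 → |·| = √(760²+2²) = √577604 ≈ 760, ∠ = arctan(2/760) ≈ 0.15°
|G| = 500 / 11501 ≈ 0.043474

0.0435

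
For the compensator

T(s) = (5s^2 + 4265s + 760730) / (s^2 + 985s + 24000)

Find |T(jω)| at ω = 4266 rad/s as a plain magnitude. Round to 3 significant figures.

Substitute s = j4266:
Numerator: 5(j4266)^2 + 4265(j4266) + 760730 = -90233050 + j18194490
Denominator: (j4266)^2 + 985(j4266) + 24000 = -18174756 + j4202010
|N| = √(90233050² + 18194490²) ≈ 9.2049e+07, ∠N ≈ 168.60°
|D| = √(18174756² + 4202010²) ≈ 1.8654e+07, ∠D ≈ 166.98°
|T| = 9.2049e+07 / 1.8654e+07 ≈ 4.9345

4.93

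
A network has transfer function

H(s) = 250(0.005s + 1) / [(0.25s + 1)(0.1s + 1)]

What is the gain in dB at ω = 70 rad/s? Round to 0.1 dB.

6.6 dB

At ω = 70 rad/s:
zero (1 + j70·0.005) = 1 + j0.35 → |·| ≈ 1.0595, ∠ ≈ 19.29°
pole (1 + j70·0.25) = 1 + j17.5 → |·| ≈ 17.529, ∠ ≈ 86.73°
pole (1 + j70·0.1) = 1 + j7 → |·| ≈ 7.0711, ∠ ≈ 81.87°
|H| = 250 · 1.0595 / (17.529 · 7.0711) ≈ 2.137
Gain = 20 log₁₀(2.137) ≈ 6.60 dB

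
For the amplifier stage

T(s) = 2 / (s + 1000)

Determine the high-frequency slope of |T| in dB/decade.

-20 dB/decade

Each pole contributes −20 dB/decade at high frequency; each zero contributes +20 dB/decade.
Net: 0 zero(s) − 1 pole(s) → -20 dB/decade.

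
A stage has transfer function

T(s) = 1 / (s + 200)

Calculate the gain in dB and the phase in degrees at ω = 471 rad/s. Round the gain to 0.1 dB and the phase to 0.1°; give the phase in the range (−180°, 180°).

Substitute s = j471:
Numerator: 1 = 1 + j0
Denominator: (j471) + 200 = 200 + j471
|N| = √(1² + 0²) ≈ 1, ∠N ≈ 0.00°
|D| = √(200² + 471²) ≈ 511.7, ∠D ≈ 66.99°
|T| = 1 / 511.7 ≈ 0.0019543
Gain = 20 log₁₀(0.0019543) ≈ -54.18 dB
∠T = 0.00° − 66.99° = -66.99°

-54.2 dB, -67.0°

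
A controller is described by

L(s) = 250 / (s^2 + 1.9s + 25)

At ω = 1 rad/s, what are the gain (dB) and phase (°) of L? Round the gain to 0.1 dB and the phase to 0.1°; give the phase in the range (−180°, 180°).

20.3 dB, -4.5°

At s = jω = j1:
quadratic: (j1)² + 1.9·j1 + 25 = 24 + j1.9 → |·| ≈ 24.075, ∠ ≈ 4.53°
|L| = 250 / 24.075 ≈ 10.384
Gain = 20 log₁₀(10.384) ≈ 20.33 dB
∠L = 0.00° − 4.53° = -4.53°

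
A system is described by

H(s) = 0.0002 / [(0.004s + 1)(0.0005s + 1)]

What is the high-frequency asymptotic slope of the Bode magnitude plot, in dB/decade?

-40 dB/decade

Each pole contributes −20 dB/decade at high frequency; each zero contributes +20 dB/decade.
Net: 0 zero(s) − 2 pole(s) → -40 dB/decade.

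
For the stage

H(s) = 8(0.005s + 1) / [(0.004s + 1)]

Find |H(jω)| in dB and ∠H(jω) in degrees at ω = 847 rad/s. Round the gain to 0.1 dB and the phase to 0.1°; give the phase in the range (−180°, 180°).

At ω = 847 rad/s:
zero (1 + j847·0.005) = 1 + j4.235 → |·| ≈ 4.3515, ∠ ≈ 76.71°
pole (1 + j847·0.004) = 1 + j3.388 → |·| ≈ 3.5325, ∠ ≈ 73.56°
|H| = 8 · 4.3515 / (3.5325) ≈ 9.8548
Gain = 20 log₁₀(9.8548) ≈ 19.87 dB
∠H = (76.71°) − (73.56°) = 3.15°

19.9 dB, 3.2°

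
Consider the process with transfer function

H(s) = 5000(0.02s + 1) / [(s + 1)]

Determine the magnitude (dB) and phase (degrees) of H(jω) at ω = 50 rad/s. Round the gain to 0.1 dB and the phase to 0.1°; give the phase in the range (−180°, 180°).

At ω = 50 rad/s:
zero (1 + j50·0.02) = 1 + j1 → |·| ≈ 1.4142, ∠ ≈ 45.00°
pole (1 + j50·1) = 1 + j50 → |·| ≈ 50.01, ∠ ≈ 88.85°
|H| = 5000 · 1.4142 / (50.01) ≈ 141.39
Gain = 20 log₁₀(141.39) ≈ 43.01 dB
∠H = (45.00°) − (88.85°) = -43.85°

43.0 dB, -43.9°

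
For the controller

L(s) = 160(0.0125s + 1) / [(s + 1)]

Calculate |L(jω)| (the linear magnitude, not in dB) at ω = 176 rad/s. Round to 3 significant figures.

2.20

At ω = 176 rad/s:
zero (1 + j176·0.0125) = 1 + j2.2 → |·| ≈ 2.4166, ∠ ≈ 65.56°
pole (1 + j176·1) = 1 + j176 → |·| ≈ 176, ∠ ≈ 89.67°
|L| = 160 · 2.4166 / (176) ≈ 2.1969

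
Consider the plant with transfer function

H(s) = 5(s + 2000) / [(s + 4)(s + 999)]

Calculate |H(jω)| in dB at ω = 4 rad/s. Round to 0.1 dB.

5.0 dB

At s = jω = j4:
zero (s+2000): 2000 + j4 → |·| = √(2000²+4²) = √4000016 ≈ 2000, ∠ = arctan(4/2000) ≈ 0.11°
pole (s+4): 4 + j4 → |·| = √(4²+4²) = √32 ≈ 5.6569, ∠ = arctan(4/4) ≈ 45.00°
pole (s+999): 999 + j4 → |·| = √(999²+4²) = √998017 ≈ 999.01, ∠ = arctan(4/999) ≈ 0.23°
|H| = 5 · 2000 / 5651.3 ≈ 1.7695
Gain = 20 log₁₀(1.7695) ≈ 4.96 dB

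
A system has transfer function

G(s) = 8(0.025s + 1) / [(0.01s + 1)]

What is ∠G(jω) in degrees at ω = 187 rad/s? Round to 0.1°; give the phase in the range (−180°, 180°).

At ω = 187 rad/s:
zero (1 + j187·0.025) = 1 + j4.675 → |·| ≈ 4.7808, ∠ ≈ 77.93°
pole (1 + j187·0.01) = 1 + j1.87 → |·| ≈ 2.1206, ∠ ≈ 61.86°
∠G = (77.93°) − (61.86°) = 16.07°

16.1°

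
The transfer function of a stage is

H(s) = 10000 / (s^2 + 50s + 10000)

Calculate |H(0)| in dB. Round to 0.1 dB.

0.0 dB

H(0) = 10000 / 10000 = 1
20 log₁₀(1) ≈ 0.00 dB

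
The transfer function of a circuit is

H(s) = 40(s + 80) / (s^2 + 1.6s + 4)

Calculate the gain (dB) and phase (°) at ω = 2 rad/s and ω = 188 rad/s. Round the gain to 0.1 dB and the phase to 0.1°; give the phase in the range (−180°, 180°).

At s = jω = j2:
zero (s+80): 80 + j2 → |·| = √(80²+2²) = √6404 ≈ 80.025, ∠ = arctan(2/80) ≈ 1.43°
quadratic: (j2)² + 1.6·j2 + 4 = 0 + j3.2 → |·| ≈ 3.2, ∠ ≈ 90.00°
|H| = 40 · 80.025 / 3.2 ≈ 1000.3
Gain = 20 log₁₀(1000.3) ≈ 60.00 dB
∠H = 1.43° − 90.00° = -88.57°

At s = jω = j188:
zero (s+80): 80 + j188 → |·| = √(80²+188²) = √41744 ≈ 204.31, ∠ = arctan(188/80) ≈ 66.95°
quadratic: (j188)² + 1.6·j188 + 4 = -35340 + j300.8 → |·| ≈ 35341, ∠ ≈ 179.51°
|H| = 40 · 204.31 / 35341 ≈ 0.23124
Gain = 20 log₁₀(0.23124) ≈ -12.72 dB
∠H = 66.95° − 179.51° = -112.56°

ω = 2: 60.0 dB, -88.6°; ω = 188: -12.7 dB, -112.6°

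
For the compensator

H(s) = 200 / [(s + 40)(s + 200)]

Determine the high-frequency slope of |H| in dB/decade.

Each pole contributes −20 dB/decade at high frequency; each zero contributes +20 dB/decade.
Net: 0 zero(s) − 2 pole(s) → -40 dB/decade.

-40 dB/decade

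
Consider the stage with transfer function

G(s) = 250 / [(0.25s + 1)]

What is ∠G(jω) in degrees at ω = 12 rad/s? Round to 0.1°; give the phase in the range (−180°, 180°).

-71.6°

At ω = 12 rad/s:
pole (1 + j12·0.25) = 1 + j3 → |·| ≈ 3.1623, ∠ ≈ 71.57°
∠G = (0°) − (71.57°) = -71.57°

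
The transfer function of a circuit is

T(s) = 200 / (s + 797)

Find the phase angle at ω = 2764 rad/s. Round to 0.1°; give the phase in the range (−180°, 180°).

-73.9°

Substitute s = j2764:
Numerator: 200 = 200 + j0
Denominator: (j2764) + 797 = 797 + j2764
|N| = √(200² + 0²) ≈ 200, ∠N ≈ 0.00°
|D| = √(797² + 2764²) ≈ 2876.6, ∠D ≈ 73.92°
∠T = 0.00° − 73.92° = -73.92°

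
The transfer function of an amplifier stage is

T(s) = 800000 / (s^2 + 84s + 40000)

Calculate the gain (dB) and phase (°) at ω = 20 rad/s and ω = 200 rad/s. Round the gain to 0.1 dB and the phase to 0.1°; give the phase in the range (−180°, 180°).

ω = 20: 26.1 dB, -2.4°; ω = 200: 33.6 dB, -90.0°

At s = jω = j20:
quadratic: (j20)² + 84·j20 + 40000 = 39600 + j1680 → |·| ≈ 39636, ∠ ≈ 2.43°
|T| = 800000 / 39636 ≈ 20.184
Gain = 20 log₁₀(20.184) ≈ 26.10 dB
∠T = 0.00° − 2.43° = -2.43°

At s = jω = j200:
quadratic: (j200)² + 84·j200 + 40000 = 0 + j16800 → |·| ≈ 16800, ∠ ≈ 90.00°
|T| = 800000 / 16800 ≈ 47.619
Gain = 20 log₁₀(47.619) ≈ 33.56 dB
∠T = 0.00° − 90.00° = -90.00°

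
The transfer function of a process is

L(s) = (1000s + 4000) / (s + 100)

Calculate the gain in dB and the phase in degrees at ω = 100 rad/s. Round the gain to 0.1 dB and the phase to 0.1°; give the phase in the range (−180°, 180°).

57.0 dB, 42.7°

Substitute s = j100:
Numerator: 1000(j100) + 4000 = 4000 + j100000
Denominator: (j100) + 100 = 100 + j100
|N| = √(4000² + 100000²) ≈ 1.0008e+05, ∠N ≈ 87.71°
|D| = √(100² + 100²) ≈ 141.42, ∠D ≈ 45.00°
|L| = 1.0008e+05 / 141.42 ≈ 707.68
Gain = 20 log₁₀(707.68) ≈ 57.00 dB
∠L = 87.71° − 45.00° = 42.71°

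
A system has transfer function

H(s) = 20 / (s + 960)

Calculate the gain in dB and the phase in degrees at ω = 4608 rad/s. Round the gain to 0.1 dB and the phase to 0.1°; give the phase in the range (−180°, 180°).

At s = jω = j4608:
pole (s+960): 960 + j4608 → |·| = √(960²+4608²) = √22155264 ≈ 4706.9, ∠ = arctan(4608/960) ≈ 78.23°
|H| = 20 / 4706.9 ≈ 0.0042491
Gain = 20 log₁₀(0.0042491) ≈ -47.43 dB
∠H = 0.00° − 78.23° = -78.23°

-47.4 dB, -78.2°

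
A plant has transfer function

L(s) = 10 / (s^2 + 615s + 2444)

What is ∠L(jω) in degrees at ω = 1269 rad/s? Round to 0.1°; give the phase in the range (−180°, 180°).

-154.1°

Substitute s = j1269:
Numerator: 10 = 10 + j0
Denominator: (j1269)^2 + 615(j1269) + 2444 = -1607917 + j780435
|N| = √(10² + 0²) ≈ 10, ∠N ≈ 0.00°
|D| = √(1607917² + 780435²) ≈ 1.7873e+06, ∠D ≈ 154.11°
∠L = 0.00° − 154.11° = -154.11°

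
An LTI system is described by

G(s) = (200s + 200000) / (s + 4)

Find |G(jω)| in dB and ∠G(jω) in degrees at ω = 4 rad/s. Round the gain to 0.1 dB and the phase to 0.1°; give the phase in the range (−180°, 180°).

Substitute s = j4:
Numerator: 200(j4) + 200000 = 200000 + j800
Denominator: (j4) + 4 = 4 + j4
|N| = √(200000² + 800²) ≈ 2e+05, ∠N ≈ 0.23°
|D| = √(4² + 4²) ≈ 5.6569, ∠D ≈ 45.00°
|G| = 2e+05 / 5.6569 ≈ 35355
Gain = 20 log₁₀(35355) ≈ 90.97 dB
∠G = 0.23° − 45.00° = -44.77°

91.0 dB, -44.8°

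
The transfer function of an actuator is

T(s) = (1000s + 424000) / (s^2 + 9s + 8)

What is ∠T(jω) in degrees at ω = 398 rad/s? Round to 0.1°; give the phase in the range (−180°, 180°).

-135.5°

Substitute s = j398:
Numerator: 1000(j398) + 424000 = 424000 + j398000
Denominator: (j398)^2 + 9(j398) + 8 = -158396 + j3582
|N| = √(424000² + 398000²) ≈ 5.8153e+05, ∠N ≈ 43.19°
|D| = √(158396² + 3582²) ≈ 1.5844e+05, ∠D ≈ 178.70°
∠T = 43.19° − 178.70° = -135.51°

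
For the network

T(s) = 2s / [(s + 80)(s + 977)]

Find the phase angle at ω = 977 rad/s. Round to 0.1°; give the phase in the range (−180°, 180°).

At s = jω = j977:
zero at origin: s = j977 → |·| = 977, ∠ = 90.00°
pole (s+80): 80 + j977 → |·| = √(80²+977²) = √960929 ≈ 980.27, ∠ = arctan(977/80) ≈ 85.32°
pole (s+977): 977 + j977 → |·| = √(977²+977²) = √1909058 ≈ 1381.7, ∠ = arctan(977/977) ≈ 45.00°
∠T = 90.00° − 130.32° = -40.32°

-40.3°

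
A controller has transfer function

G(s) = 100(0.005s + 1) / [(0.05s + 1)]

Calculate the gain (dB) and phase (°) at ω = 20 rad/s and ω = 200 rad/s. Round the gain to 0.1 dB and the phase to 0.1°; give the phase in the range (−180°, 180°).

ω = 20: 37.0 dB, -39.3°; ω = 200: 23.0 dB, -39.3°

At ω = 20 rad/s:
zero (1 + j20·0.005) = 1 + j0.1 → |·| ≈ 1.005, ∠ ≈ 5.71°
pole (1 + j20·0.05) = 1 + j1 → |·| ≈ 1.4142, ∠ ≈ 45.00°
|G| = 100 · 1.005 / (1.4142) ≈ 71.065
Gain = 20 log₁₀(71.065) ≈ 37.03 dB
∠G = (5.71°) − (45.00°) = -39.29°

At ω = 200 rad/s:
zero (1 + j200·0.005) = 1 + j1 → |·| ≈ 1.4142, ∠ ≈ 45.00°
pole (1 + j200·0.05) = 1 + j10 → |·| ≈ 10.05, ∠ ≈ 84.29°
|G| = 100 · 1.4142 / (10.05) ≈ 14.072
Gain = 20 log₁₀(14.072) ≈ 22.97 dB
∠G = (45.00°) − (84.29°) = -39.29°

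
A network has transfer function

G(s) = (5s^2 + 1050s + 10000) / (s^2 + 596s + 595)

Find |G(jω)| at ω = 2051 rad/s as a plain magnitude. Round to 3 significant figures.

4.82

Substitute s = j2051:
Numerator: 5(j2051)^2 + 1050(j2051) + 10000 = -21023005 + j2153550
Denominator: (j2051)^2 + 596(j2051) + 595 = -4206006 + j1222396
|N| = √(21023005² + 2153550²) ≈ 2.1133e+07, ∠N ≈ 174.15°
|D| = √(4206006² + 1222396²) ≈ 4.38e+06, ∠D ≈ 163.79°
|G| = 2.1133e+07 / 4.38e+06 ≈ 4.8249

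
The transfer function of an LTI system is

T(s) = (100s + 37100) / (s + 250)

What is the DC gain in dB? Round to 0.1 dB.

43.4 dB

T(0) = 37100 / 250 = 148.4
20 log₁₀(148.4) ≈ 43.43 dB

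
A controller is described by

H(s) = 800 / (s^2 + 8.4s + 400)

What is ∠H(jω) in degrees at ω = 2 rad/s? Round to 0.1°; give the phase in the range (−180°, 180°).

At s = jω = j2:
quadratic: (j2)² + 8.4·j2 + 400 = 396 + j16.8 → |·| ≈ 396.36, ∠ ≈ 2.43°
∠H = 0.00° − 2.43° = -2.43°

-2.4°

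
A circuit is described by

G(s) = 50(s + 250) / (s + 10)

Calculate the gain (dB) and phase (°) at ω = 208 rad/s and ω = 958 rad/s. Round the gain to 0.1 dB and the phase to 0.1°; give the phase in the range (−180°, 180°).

ω = 208: 37.9 dB, -47.5°; ω = 958: 34.3 dB, -14.0°

At s = jω = j208:
zero (s+250): 250 + j208 → |·| = √(250²+208²) = √105764 ≈ 325.21, ∠ = arctan(208/250) ≈ 39.76°
pole (s+10): 10 + j208 → |·| = √(10²+208²) = √43364 ≈ 208.24, ∠ = arctan(208/10) ≈ 87.25°
|G| = 50 · 325.21 / 208.24 ≈ 78.085
Gain = 20 log₁₀(78.085) ≈ 37.85 dB
∠G = 39.76° − 87.25° = -47.49°

At s = jω = j958:
zero (s+250): 250 + j958 → |·| = √(250²+958²) = √980264 ≈ 990.08, ∠ = arctan(958/250) ≈ 75.37°
pole (s+10): 10 + j958 → |·| = √(10²+958²) = √917864 ≈ 958.05, ∠ = arctan(958/10) ≈ 89.40°
|G| = 50 · 990.08 / 958.05 ≈ 51.672
Gain = 20 log₁₀(51.672) ≈ 34.27 dB
∠G = 75.37° − 89.40° = -14.03°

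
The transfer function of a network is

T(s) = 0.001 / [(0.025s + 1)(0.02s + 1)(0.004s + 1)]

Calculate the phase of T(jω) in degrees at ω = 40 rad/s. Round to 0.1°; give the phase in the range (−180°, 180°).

At ω = 40 rad/s:
pole (1 + j40·0.025) = 1 + j1 → |·| ≈ 1.4142, ∠ ≈ 45.00°
pole (1 + j40·0.02) = 1 + j0.8 → |·| ≈ 1.2806, ∠ ≈ 38.66°
pole (1 + j40·0.004) = 1 + j0.16 → |·| ≈ 1.0127, ∠ ≈ 9.09°
∠T = (0°) − (45.00° + 38.66° + 9.09°) = -92.75°

-92.8°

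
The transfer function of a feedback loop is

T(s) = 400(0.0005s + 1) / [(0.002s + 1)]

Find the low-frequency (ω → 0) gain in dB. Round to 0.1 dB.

52.0 dB

T(0) = 400 · 1 / 1 = 400
20 log₁₀(400) ≈ 52.04 dB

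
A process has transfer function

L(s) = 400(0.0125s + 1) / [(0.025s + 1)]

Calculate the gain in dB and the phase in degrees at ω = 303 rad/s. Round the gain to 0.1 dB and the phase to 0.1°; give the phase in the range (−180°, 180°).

At ω = 303 rad/s:
zero (1 + j303·0.0125) = 1 + j3.7875 → |·| ≈ 3.9173, ∠ ≈ 75.21°
pole (1 + j303·0.025) = 1 + j7.575 → |·| ≈ 7.6407, ∠ ≈ 82.48°
|L| = 400 · 3.9173 / (7.6407) ≈ 205.08
Gain = 20 log₁₀(205.08) ≈ 46.24 dB
∠L = (75.21°) − (82.48°) = -7.27°

46.2 dB, -7.3°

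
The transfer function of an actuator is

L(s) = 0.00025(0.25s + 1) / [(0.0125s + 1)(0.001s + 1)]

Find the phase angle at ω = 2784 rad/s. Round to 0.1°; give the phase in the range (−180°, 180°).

At ω = 2784 rad/s:
zero (1 + j2784·0.25) = 1 + j696 → |·| ≈ 696, ∠ ≈ 89.92°
pole (1 + j2784·0.0125) = 1 + j34.8 → |·| ≈ 34.814, ∠ ≈ 88.35°
pole (1 + j2784·0.001) = 1 + j2.784 → |·| ≈ 2.9582, ∠ ≈ 70.24°
∠L = (89.92°) − (88.35° + 70.24°) = -68.67°

-68.7°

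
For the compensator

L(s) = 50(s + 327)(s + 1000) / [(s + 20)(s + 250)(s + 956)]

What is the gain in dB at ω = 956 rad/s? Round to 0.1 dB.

-25.2 dB

At s = jω = j956:
zero (s+327): 327 + j956 → |·| = √(327²+956²) = √1020865 ≈ 1010.4, ∠ = arctan(956/327) ≈ 71.12°
zero (s+1000): 1000 + j956 → |·| = √(1000²+956²) = √1913936 ≈ 1383.5, ∠ = arctan(956/1000) ≈ 43.71°
pole (s+20): 20 + j956 → |·| = √(20²+956²) = √914336 ≈ 956.21, ∠ = arctan(956/20) ≈ 88.80°
pole (s+250): 250 + j956 → |·| = √(250²+956²) = √976436 ≈ 988.15, ∠ = arctan(956/250) ≈ 75.34°
pole (s+956): 956 + j956 → |·| = √(956²+956²) = √1827872 ≈ 1352, ∠ = arctan(956/956) ≈ 45.00°
|L| = 50 · 1.3979e+06 / 1.2775e+09 ≈ 0.054712
Gain = 20 log₁₀(0.054712) ≈ -25.24 dB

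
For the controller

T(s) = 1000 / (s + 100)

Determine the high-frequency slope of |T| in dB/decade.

Each pole contributes −20 dB/decade at high frequency; each zero contributes +20 dB/decade.
Net: 0 zero(s) − 1 pole(s) → -20 dB/decade.

-20 dB/decade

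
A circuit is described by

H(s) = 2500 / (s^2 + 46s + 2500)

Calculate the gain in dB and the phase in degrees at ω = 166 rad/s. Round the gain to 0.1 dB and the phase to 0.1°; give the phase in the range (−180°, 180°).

-20.4 dB, -163.1°

At s = jω = j166:
quadratic: (j166)² + 46·j166 + 2500 = -25056 + j7636 → |·| ≈ 26194, ∠ ≈ 163.05°
|H| = 2500 / 26194 ≈ 0.095442
Gain = 20 log₁₀(0.095442) ≈ -20.41 dB
∠H = 0.00° − 163.05° = -163.05°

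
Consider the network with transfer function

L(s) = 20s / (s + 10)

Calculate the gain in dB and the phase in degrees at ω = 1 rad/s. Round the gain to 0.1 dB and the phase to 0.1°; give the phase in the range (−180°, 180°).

6.0 dB, 84.3°

At s = jω = j1:
zero at origin: s = j1 → |·| = 1, ∠ = 90.00°
pole (s+10): 10 + j1 → |·| = √(10²+1²) = √101 ≈ 10.05, ∠ = arctan(1/10) ≈ 5.71°
|L| = 20 · 1 / 10.05 ≈ 1.99
Gain = 20 log₁₀(1.99) ≈ 5.98 dB
∠L = 90.00° − 5.71° = 84.29°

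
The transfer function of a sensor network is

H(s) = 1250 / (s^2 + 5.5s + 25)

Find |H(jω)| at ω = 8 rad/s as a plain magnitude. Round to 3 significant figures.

21.3

At s = jω = j8:
quadratic: (j8)² + 5.5·j8 + 25 = -39 + j44 → |·| ≈ 58.796, ∠ ≈ 131.55°
|H| = 1250 / 58.796 ≈ 21.26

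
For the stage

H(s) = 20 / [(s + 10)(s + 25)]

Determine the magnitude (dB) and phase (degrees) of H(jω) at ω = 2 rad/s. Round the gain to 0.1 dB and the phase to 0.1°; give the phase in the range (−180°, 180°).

-22.1 dB, -15.9°

At s = jω = j2:
pole (s+10): 10 + j2 → |·| = √(10²+2²) = √104 ≈ 10.198, ∠ = arctan(2/10) ≈ 11.31°
pole (s+25): 25 + j2 → |·| = √(25²+2²) = √629 ≈ 25.08, ∠ = arctan(2/25) ≈ 4.57°
|H| = 20 / 255.77 ≈ 0.078195
Gain = 20 log₁₀(0.078195) ≈ -22.14 dB
∠H = 0.00° − 15.88° = -15.88°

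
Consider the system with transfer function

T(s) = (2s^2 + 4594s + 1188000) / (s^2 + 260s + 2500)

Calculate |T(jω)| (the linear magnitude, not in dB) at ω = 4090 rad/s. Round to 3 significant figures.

Substitute s = j4090:
Numerator: 2(j4090)^2 + 4594(j4090) + 1188000 = -32268200 + j18789460
Denominator: (j4090)^2 + 260(j4090) + 2500 = -16725600 + j1063400
|N| = √(32268200² + 18789460²) ≈ 3.734e+07, ∠N ≈ 149.79°
|D| = √(16725600² + 1063400²) ≈ 1.6759e+07, ∠D ≈ 176.36°
|T| = 3.734e+07 / 1.6759e+07 ≈ 2.2281

2.23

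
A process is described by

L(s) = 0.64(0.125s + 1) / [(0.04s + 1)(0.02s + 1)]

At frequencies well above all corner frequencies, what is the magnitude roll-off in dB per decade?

Each pole contributes −20 dB/decade at high frequency; each zero contributes +20 dB/decade.
Net: 1 zero(s) − 2 pole(s) → -20 dB/decade.

-20 dB/decade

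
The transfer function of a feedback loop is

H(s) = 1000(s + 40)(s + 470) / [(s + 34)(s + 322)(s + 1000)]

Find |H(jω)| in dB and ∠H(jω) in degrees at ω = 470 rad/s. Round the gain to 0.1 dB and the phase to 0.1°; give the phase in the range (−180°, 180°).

0.5 dB, -36.5°

At s = jω = j470:
zero (s+40): 40 + j470 → |·| = √(40²+470²) = √222500 ≈ 471.7, ∠ = arctan(470/40) ≈ 85.14°
zero (s+470): 470 + j470 → |·| = √(470²+470²) = √441800 ≈ 664.68, ∠ = arctan(470/470) ≈ 45.00°
pole (s+34): 34 + j470 → |·| = √(34²+470²) = √222056 ≈ 471.23, ∠ = arctan(470/34) ≈ 85.86°
pole (s+322): 322 + j470 → |·| = √(322²+470²) = √324584 ≈ 569.72, ∠ = arctan(470/322) ≈ 55.58°
pole (s+1000): 1000 + j470 → |·| = √(1000²+470²) = √1220900 ≈ 1104.9, ∠ = arctan(470/1000) ≈ 25.17°
|H| = 1000 · 3.1353e+05 / 2.9663e+08 ≈ 1.057
Gain = 20 log₁₀(1.057) ≈ 0.48 dB
∠H = 130.14° − 166.61° = -36.47°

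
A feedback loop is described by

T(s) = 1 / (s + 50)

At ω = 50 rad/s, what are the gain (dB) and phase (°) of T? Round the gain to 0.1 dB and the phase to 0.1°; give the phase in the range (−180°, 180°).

-37.0 dB, -45.0°

At s = jω = j50:
pole (s+50): 50 + j50 → |·| = √(50²+50²) = √5000 ≈ 70.711, ∠ = arctan(50/50) ≈ 45.00°
|T| = 1 / 70.711 ≈ 0.014142
Gain = 20 log₁₀(0.014142) ≈ -36.99 dB
∠T = 0.00° − 45.00° = -45.00°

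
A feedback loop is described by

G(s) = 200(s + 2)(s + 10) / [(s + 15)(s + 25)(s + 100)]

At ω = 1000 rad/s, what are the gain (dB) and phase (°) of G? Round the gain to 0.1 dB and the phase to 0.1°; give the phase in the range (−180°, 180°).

-14.0 dB, -82.7°

At s = jω = j1000:
zero (s+2): 2 + j1000 → |·| = √(2²+1000²) = √1000004 ≈ 1000, ∠ = arctan(1000/2) ≈ 89.89°
zero (s+10): 10 + j1000 → |·| = √(10²+1000²) = √1000100 ≈ 1000, ∠ = arctan(1000/10) ≈ 89.43°
pole (s+15): 15 + j1000 → |·| = √(15²+1000²) = √1000225 ≈ 1000.1, ∠ = arctan(1000/15) ≈ 89.14°
pole (s+25): 25 + j1000 → |·| = √(25²+1000²) = √1000625 ≈ 1000.3, ∠ = arctan(1000/25) ≈ 88.57°
pole (s+100): 100 + j1000 → |·| = √(100²+1000²) = √1010000 ≈ 1005, ∠ = arctan(1000/100) ≈ 84.29°
|G| = 200 · 1e+06 / 1.0054e+09 ≈ 0.19893
Gain = 20 log₁₀(0.19893) ≈ -14.03 dB
∠G = 179.32° − 262.00° = -82.68°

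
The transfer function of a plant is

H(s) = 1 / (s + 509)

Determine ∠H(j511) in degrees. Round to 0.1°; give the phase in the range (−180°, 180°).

Substitute s = j511:
Numerator: 1 = 1 + j0
Denominator: (j511) + 509 = 509 + j511
|N| = √(1² + 0²) ≈ 1, ∠N ≈ 0.00°
|D| = √(509² + 511²) ≈ 721.25, ∠D ≈ 45.11°
∠H = 0.00° − 45.11° = -45.11°

-45.1°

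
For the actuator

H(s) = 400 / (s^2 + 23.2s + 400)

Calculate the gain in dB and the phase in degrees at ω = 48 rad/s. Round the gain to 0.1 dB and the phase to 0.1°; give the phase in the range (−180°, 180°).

-14.8 dB, -149.7°

At s = jω = j48:
quadratic: (j48)² + 23.2·j48 + 400 = -1904 + j1113.6 → |·| ≈ 2205.7, ∠ ≈ 149.68°
|H| = 400 / 2205.7 ≈ 0.18135
Gain = 20 log₁₀(0.18135) ≈ -14.83 dB
∠H = 0.00° − 149.68° = -149.68°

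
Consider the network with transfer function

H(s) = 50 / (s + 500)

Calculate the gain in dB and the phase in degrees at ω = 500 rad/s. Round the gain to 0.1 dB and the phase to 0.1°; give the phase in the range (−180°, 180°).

-23.0 dB, -45.0°

At s = jω = j500:
pole (s+500): 500 + j500 → |·| = √(500²+500²) = √500000 ≈ 707.11, ∠ = arctan(500/500) ≈ 45.00°
|H| = 50 / 707.11 ≈ 0.07071
Gain = 20 log₁₀(0.07071) ≈ -23.01 dB
∠H = 0.00° − 45.00° = -45.00°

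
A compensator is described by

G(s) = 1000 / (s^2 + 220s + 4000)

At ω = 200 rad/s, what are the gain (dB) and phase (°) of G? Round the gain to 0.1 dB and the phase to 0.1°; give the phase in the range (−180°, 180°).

Substitute s = j200:
Numerator: 1000 = 1000 + j0
Denominator: (j200)^2 + 220(j200) + 4000 = -36000 + j44000
|N| = √(1000² + 0²) ≈ 1000, ∠N ≈ 0.00°
|D| = √(36000² + 44000²) ≈ 56851, ∠D ≈ 129.29°
|G| = 1000 / 56851 ≈ 0.01759
Gain = 20 log₁₀(0.01759) ≈ -35.09 dB
∠G = 0.00° − 129.29° = -129.29°

-35.1 dB, -129.3°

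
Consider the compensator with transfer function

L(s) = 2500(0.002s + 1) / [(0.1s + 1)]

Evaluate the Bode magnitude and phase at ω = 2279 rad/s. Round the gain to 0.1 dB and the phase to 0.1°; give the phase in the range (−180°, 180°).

34.2 dB, -12.1°

At ω = 2279 rad/s:
zero (1 + j2279·0.002) = 1 + j4.558 → |·| ≈ 4.6664, ∠ ≈ 77.63°
pole (1 + j2279·0.1) = 1 + j227.9 → |·| ≈ 227.9, ∠ ≈ 89.75°
|L| = 2500 · 4.6664 / (227.9) ≈ 51.189
Gain = 20 log₁₀(51.189) ≈ 34.18 dB
∠L = (77.63°) − (89.75°) = -12.12°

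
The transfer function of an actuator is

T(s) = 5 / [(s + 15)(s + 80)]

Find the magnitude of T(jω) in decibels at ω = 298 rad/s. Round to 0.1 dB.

-85.3 dB

At s = jω = j298:
pole (s+15): 15 + j298 → |·| = √(15²+298²) = √89029 ≈ 298.38, ∠ = arctan(298/15) ≈ 87.12°
pole (s+80): 80 + j298 → |·| = √(80²+298²) = √95204 ≈ 308.55, ∠ = arctan(298/80) ≈ 74.97°
|T| = 5 / 92065 ≈ 5.4309e-05
Gain = 20 log₁₀(5.4309e-05) ≈ -85.30 dB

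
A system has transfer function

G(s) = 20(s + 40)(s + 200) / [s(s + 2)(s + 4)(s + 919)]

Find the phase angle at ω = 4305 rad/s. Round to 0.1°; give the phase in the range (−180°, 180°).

-171.1°

At s = jω = j4305:
zero (s+40): 40 + j4305 → |·| = √(40²+4305²) = √18534625 ≈ 4305.2, ∠ = arctan(4305/40) ≈ 89.47°
zero (s+200): 200 + j4305 → |·| = √(200²+4305²) = √18573025 ≈ 4309.6, ∠ = arctan(4305/200) ≈ 87.34°
pole (s+2): 2 + j4305 → |·| = √(2²+4305²) = √18533029 ≈ 4305, ∠ = arctan(4305/2) ≈ 89.97°
pole (s+4): 4 + j4305 → |·| = √(4²+4305²) = √18533041 ≈ 4305, ∠ = arctan(4305/4) ≈ 89.95°
pole (s+919): 919 + j4305 → |·| = √(919²+4305²) = √19377586 ≈ 4402, ∠ = arctan(4305/919) ≈ 77.95°
pole at origin: |s| = 4305, ∠ = 90.00° (in denominator)
∠G = 176.81° − 347.87° = -171.06°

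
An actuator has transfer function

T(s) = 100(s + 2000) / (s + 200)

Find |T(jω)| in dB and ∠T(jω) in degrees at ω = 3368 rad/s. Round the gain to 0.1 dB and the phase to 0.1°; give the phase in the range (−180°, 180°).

At s = jω = j3368:
zero (s+2000): 2000 + j3368 → |·| = √(2000²+3368²) = √15343424 ≈ 3917.1, ∠ = arctan(3368/2000) ≈ 59.30°
pole (s+200): 200 + j3368 → |·| = √(200²+3368²) = √11383424 ≈ 3373.9, ∠ = arctan(3368/200) ≈ 86.60°
|T| = 100 · 3917.1 / 3373.9 ≈ 116.1
Gain = 20 log₁₀(116.1) ≈ 41.30 dB
∠T = 59.30° − 86.60° = -27.30°

41.3 dB, -27.3°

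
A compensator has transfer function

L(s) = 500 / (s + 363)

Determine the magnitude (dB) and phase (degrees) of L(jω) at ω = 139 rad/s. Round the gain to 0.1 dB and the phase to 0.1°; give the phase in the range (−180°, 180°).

At s = jω = j139:
pole (s+363): 363 + j139 → |·| = √(363²+139²) = √151090 ≈ 388.7, ∠ = arctan(139/363) ≈ 20.95°
|L| = 500 / 388.7 ≈ 1.2863
Gain = 20 log₁₀(1.2863) ≈ 2.19 dB
∠L = 0.00° − 20.95° = -20.95°

2.2 dB, -21.0°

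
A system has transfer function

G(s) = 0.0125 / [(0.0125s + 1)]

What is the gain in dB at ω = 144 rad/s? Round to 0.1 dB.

-44.3 dB

At ω = 144 rad/s:
pole (1 + j144·0.0125) = 1 + j1.8 → |·| ≈ 2.0591, ∠ ≈ 60.95°
|G| = 0.0125 · 1 / (2.0591) ≈ 0.0060706
Gain = 20 log₁₀(0.0060706) ≈ -44.34 dB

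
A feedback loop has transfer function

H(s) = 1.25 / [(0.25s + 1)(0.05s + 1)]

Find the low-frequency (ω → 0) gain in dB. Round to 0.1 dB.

H(0) = 1.25 · 1 / 1 = 1.25
20 log₁₀(1.25) ≈ 1.94 dB

1.9 dB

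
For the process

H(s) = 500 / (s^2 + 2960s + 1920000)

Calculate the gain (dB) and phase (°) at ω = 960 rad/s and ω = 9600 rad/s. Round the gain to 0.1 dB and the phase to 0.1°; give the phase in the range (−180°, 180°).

Substitute s = j960:
Numerator: 500 = 500 + j0
Denominator: (j960)^2 + 2960(j960) + 1920000 = 998400 + j2841600
|N| = √(500² + 0²) ≈ 500, ∠N ≈ 0.00°
|D| = √(998400² + 2841600²) ≈ 3.0119e+06, ∠D ≈ 70.64°
|H| = 500 / 3.0119e+06 ≈ 0.00016601
Gain = 20 log₁₀(0.00016601) ≈ -75.60 dB
∠H = 0.00° − 70.64° = -70.64°

Substitute s = j9600:
Numerator: 500 = 500 + j0
Denominator: (j9600)^2 + 2960(j9600) + 1920000 = -90240000 + j28416000
|N| = √(500² + 0²) ≈ 500, ∠N ≈ 0.00°
|D| = √(90240000² + 28416000²) ≈ 9.4608e+07, ∠D ≈ 162.52°
|H| = 500 / 9.4608e+07 ≈ 5.285e-06
Gain = 20 log₁₀(5.285e-06) ≈ -105.54 dB
∠H = 0.00° − 162.52° = -162.52°

ω = 960: -75.6 dB, -70.6°; ω = 9600: -105.5 dB, -162.5°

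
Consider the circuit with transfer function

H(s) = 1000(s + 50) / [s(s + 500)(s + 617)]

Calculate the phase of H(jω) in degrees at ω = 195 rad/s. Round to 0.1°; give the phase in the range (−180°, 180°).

At s = jω = j195:
zero (s+50): 50 + j195 → |·| = √(50²+195²) = √40525 ≈ 201.31, ∠ = arctan(195/50) ≈ 75.62°
pole (s+500): 500 + j195 → |·| = √(500²+195²) = √288025 ≈ 536.68, ∠ = arctan(195/500) ≈ 21.31°
pole (s+617): 617 + j195 → |·| = √(617²+195²) = √418714 ≈ 647.08, ∠ = arctan(195/617) ≈ 17.54°
pole at origin: |s| = 195, ∠ = 90.00° (in denominator)
∠H = 75.62° − 128.85° = -53.23°

-53.2°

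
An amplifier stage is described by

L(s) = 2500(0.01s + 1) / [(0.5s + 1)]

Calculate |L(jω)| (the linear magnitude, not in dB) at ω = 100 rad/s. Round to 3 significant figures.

At ω = 100 rad/s:
zero (1 + j100·0.01) = 1 + j1 → |·| ≈ 1.4142, ∠ ≈ 45.00°
pole (1 + j100·0.5) = 1 + j50 → |·| ≈ 50.01, ∠ ≈ 88.85°
|L| = 2500 · 1.4142 / (50.01) ≈ 70.696

70.7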